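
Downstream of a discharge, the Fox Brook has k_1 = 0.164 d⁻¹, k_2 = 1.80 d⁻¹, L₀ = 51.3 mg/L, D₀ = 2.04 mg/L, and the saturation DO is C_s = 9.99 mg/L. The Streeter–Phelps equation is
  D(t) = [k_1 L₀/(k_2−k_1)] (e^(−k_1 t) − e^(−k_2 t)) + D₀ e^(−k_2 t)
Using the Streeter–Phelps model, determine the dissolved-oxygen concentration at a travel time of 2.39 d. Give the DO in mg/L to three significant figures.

k_1 L₀/(k_2−k_1) = 0.164×51.3/(1.80−0.164) = 8.413/1.636 = 5.143 mg/L.
e^(−k_1 t) = e^(−0.164×2.390) = 0.6757; e^(−k_2 t) = e^(−1.80×2.390) = 0.01354.
D = 5.143 × (0.6757 − 0.01354) + 2.04 × 0.01354 = 3.405 + 0.02762 = 3.433 mg/L.
DO = C_s − D = 9.99 − 3.433 = 6.557 mg/L.

DO ≈ 6.56 mg/L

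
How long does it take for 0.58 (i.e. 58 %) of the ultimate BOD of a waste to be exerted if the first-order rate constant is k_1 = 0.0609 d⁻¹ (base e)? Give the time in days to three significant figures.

t ≈ 14.2 d

y/L₀ = 1 − e^(−k_1 t) = 0.58 ⇒ e^(−k_1 t) = 0.420
t = −ln(0.420) / 0.0609 = 0.8675 / 0.0609 = 14.24 d.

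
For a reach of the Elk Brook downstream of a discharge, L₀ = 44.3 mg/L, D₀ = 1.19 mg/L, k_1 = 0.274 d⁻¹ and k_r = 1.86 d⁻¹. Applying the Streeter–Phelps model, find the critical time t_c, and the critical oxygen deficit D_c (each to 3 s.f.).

With k_r/k_1 = 6.788 and 1 − D₀(k_r−k_1)/(k_1 L₀) = 0.8445,
t_c = ln(6.788 × 0.8445) / (1.86 − 0.274) = ln(5.733) / 1.586 = 1.746/1.586 = 1.101 d.
D_c = (k_1/k_r) L₀ e^(−k_1 t_c) = (0.274/1.86) × 44.3 × e^(−0.274×1.101) = 0.1473 × 44.3 × 0.7396 = 4.826 mg/L.

t_c ≈ 1.10 d; D_c ≈ 4.83 mg/L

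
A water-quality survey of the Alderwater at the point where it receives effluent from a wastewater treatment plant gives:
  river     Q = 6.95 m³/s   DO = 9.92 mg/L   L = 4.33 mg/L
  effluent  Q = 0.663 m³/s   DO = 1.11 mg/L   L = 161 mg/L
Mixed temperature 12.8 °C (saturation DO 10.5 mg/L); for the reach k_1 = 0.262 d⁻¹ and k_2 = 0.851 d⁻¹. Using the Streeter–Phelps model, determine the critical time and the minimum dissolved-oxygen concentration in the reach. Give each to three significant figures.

Mixed DO = (6.95×9.92 + 0.663×1.11)/(6.95+0.663) = 69.68/7.613 = 9.153 mg/L.
Mixed L₀ = (6.95×4.33 + 0.663×161)/(7.613) = 136.8/7.613 = 17.97 mg/L.
Initial deficit D₀ = C_s − DO₀ = 10.5 − 9.153 = 1.347 mg/L.
t_c = (1/0.5890) ln[(0.851/0.262)(1 − 1.347×0.5890/(0.262×17.97))] = 1.698 × ln(2.701) = 1.687 d.
D_c = (0.262/0.851) × 17.97 × e^(−0.262×1.687) = 0.3079 × 17.97 × 0.6428 = 3.557 mg/L.
Minimum DO = 10.5 − 3.557 = 6.943 mg/L.

t_c ≈ 1.69 d; minimum DO ≈ 6.94 mg/L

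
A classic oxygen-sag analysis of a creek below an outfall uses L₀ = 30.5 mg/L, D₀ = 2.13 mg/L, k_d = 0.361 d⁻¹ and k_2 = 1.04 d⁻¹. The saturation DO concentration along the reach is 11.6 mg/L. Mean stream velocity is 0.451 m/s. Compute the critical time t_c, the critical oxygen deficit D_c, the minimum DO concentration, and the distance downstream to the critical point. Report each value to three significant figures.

t_c ≈ 1.35 d; D_c ≈ 6.50 mg/L; min DO ≈ 5.10 mg/L; x_c ≈ 52.6 km

With k_2/k_d = 2.881 and 1 − D₀(k_2−k_d)/(k_d L₀) = 0.8686,
t_c = ln(2.881 × 0.8686) / (1.04 − 0.361) = ln(2.502) / 0.6790 = 0.9173/0.6790 = 1.351 d.
L(t_c) = L₀ e^(−k_d t_c) = 30.5 × 0.6140 = 18.73 mg/L, and at the critical point k_2 D_c = k_d L, so D_c = (0.361/1.04) × 18.73 = 6.501 mg/L.
Minimum DO = C_s − D_c = 11.6 − 6.501 = 5.099 mg/L.
x_c = v t_c = 0.451 m/s × 1.351 d × 86400 s/d = 52640 m ≈ 52.6 km.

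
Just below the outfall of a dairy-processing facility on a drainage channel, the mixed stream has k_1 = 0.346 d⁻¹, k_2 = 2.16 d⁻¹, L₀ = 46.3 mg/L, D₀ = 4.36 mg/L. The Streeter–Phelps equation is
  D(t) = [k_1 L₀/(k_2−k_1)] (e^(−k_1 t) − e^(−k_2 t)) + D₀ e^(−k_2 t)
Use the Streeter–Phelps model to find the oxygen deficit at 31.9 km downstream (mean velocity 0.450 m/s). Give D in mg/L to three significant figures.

D ≈ 5.89 mg/L

Travel time t = x/v = 31.9 km / (0.450 m/s) = 31900 m / 0.450 m/s = 70890 s = 0.8205 d.
k_1 L₀/(k_2−k_1) = 0.346×46.3/(2.16−0.346) = 16.02/1.814 = 8.831 mg/L.
e^(−k_1 t) = e^(−0.346×0.8205) = 0.7529; e^(−k_2 t) = e^(−2.16×0.8205) = 0.1700.
D = 8.831 × (0.7529 − 0.1700) + 4.36 × 0.1700 = 5.148 + 0.7410 = 5.889 mg/L.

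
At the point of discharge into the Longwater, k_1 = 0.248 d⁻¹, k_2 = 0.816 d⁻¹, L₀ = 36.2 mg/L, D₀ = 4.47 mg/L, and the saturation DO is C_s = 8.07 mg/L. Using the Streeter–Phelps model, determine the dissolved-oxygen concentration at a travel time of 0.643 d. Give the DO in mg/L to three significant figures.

k_1 L₀/(k_2−k_1) = 0.248×36.2/(0.816−0.248) = 8.978/0.5680 = 15.81 mg/L.
e^(−k_1 t) = e^(−0.248×0.6430) = 0.8526; e^(−k_2 t) = e^(−0.816×0.6430) = 0.5917.
D = 15.81 × (0.8526 − 0.5917) + 4.47 × 0.5917 = 4.123 + 2.645 = 6.768 mg/L.
DO = C_s − D = 8.07 − 6.768 = 1.302 mg/L.

DO ≈ 1.30 mg/L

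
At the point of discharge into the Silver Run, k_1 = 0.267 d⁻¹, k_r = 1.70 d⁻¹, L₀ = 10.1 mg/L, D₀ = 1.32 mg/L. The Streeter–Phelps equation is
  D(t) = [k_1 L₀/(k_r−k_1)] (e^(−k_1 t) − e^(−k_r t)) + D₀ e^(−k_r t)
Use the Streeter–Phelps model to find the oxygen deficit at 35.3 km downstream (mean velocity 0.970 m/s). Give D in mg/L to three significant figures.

D ≈ 1.41 mg/L

Travel time t = x/v = 35.3 km / (0.970 m/s) = 35300 m / 0.970 m/s = 36390 s = 0.4212 d.
k_1 L₀/(k_r−k_1) = 0.267×10.1/(1.70−0.267) = 2.697/1.433 = 1.882 mg/L.
e^(−k_1 t) = e^(−0.267×0.4212) = 0.8936; e^(−k_r t) = e^(−1.70×0.4212) = 0.4887.
D = 1.882 × (0.8936 − 0.4887) + 1.32 × 0.4887 = 0.7621 + 0.6451 = 1.407 mg/L.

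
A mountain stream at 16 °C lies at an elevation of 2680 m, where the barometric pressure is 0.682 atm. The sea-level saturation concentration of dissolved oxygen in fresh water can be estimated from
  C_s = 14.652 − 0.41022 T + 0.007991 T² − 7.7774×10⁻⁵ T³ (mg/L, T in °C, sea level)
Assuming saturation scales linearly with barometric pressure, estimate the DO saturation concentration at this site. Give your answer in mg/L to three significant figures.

At sea level: C_s = 14.652 − 0.41022×16 + 0.007991×16² − 7.7774×10⁻⁵×16³ = 9.816 mg/L.
Pressure correction: C_s' = 9.816 × 0.682 = 6.694 mg/L.

C_s ≈ 6.69 mg/L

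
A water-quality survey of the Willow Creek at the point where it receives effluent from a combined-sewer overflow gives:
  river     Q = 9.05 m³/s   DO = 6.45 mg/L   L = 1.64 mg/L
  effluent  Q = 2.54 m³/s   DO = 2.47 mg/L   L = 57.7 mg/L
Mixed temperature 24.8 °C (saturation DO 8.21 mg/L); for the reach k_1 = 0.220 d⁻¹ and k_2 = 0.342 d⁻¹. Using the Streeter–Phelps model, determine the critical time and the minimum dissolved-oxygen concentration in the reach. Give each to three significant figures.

t_c ≈ 2.71 d; minimum DO ≈ 3.27 mg/L

Mixed DO = (9.05×6.45 + 2.54×2.47)/(9.05+2.54) = 64.65/11.59 = 5.578 mg/L.
Mixed L₀ = (9.05×1.64 + 2.54×57.7)/(11.59) = 161.4/11.59 = 13.93 mg/L.
Initial deficit D₀ = C_s − DO₀ = 8.21 − 5.578 = 2.632 mg/L.
t_c = (1/0.1220) ln[(0.342/0.220)(1 − 2.632×0.1220/(0.220×13.93))] = 8.197 × ln(1.392) = 2.709 d.
D_c = (0.220/0.342) × 13.93 × e^(−0.220×2.709) = 0.6433 × 13.93 × 0.5511 = 4.937 mg/L.
Minimum DO = 8.21 − 4.937 = 3.273 mg/L.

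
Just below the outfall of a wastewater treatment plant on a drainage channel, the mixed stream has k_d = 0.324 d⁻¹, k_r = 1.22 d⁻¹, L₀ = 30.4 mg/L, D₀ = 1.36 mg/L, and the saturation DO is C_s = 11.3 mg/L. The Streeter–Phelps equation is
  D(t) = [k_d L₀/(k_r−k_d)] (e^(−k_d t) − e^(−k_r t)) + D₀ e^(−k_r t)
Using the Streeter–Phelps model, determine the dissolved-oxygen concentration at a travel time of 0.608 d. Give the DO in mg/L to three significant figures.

k_d L₀/(k_r−k_d) = 0.324×30.4/(1.22−0.324) = 9.850/0.8960 = 10.99 mg/L.
e^(−k_d t) = e^(−0.324×0.6080) = 0.8212; e^(−k_r t) = e^(−1.22×0.6080) = 0.4763.
D = 10.99 × (0.8212 − 0.4763) + 1.36 × 0.4763 = 3.792 + 0.6477 = 4.439 mg/L.
DO = C_s − D = 11.3 − 4.439 = 6.861 mg/L.

DO ≈ 6.86 mg/L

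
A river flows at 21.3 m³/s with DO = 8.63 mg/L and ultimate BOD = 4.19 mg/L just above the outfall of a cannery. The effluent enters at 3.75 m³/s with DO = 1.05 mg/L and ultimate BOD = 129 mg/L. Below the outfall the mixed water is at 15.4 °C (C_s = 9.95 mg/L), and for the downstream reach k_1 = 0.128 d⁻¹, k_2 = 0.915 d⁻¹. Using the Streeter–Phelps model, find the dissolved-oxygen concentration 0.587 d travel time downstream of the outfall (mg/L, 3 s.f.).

DO ≈ 7.24 mg/L

Mixed DO = (21.3×8.63 + 3.75×1.05)/(21.3+3.75) = 187.8/25.05 = 7.495 mg/L.
Mixed L₀ = (21.3×4.19 + 3.75×129)/(25.05) = 573.0/25.05 = 22.87 mg/L.
Initial deficit D₀ = C_s − DO₀ = 9.95 − 7.495 = 2.455 mg/L.
D(0.587) = [0.128×22.87/(0.915−0.128)](e^(−0.128×0.587) − e^(−0.915×0.587)) + 2.455 e^(−0.915×0.587)
= 3.720 × (0.9276 − 0.5844) + 2.455 × 0.5844 = 2.711 mg/L.
DO = 9.95 − 2.711 = 7.239 mg/L.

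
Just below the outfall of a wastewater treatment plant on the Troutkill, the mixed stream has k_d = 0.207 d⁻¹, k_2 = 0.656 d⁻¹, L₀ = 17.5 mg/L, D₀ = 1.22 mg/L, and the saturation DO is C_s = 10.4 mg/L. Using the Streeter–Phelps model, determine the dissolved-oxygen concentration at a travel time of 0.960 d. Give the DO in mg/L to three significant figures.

DO ≈ 7.43 mg/L

k_d L₀/(k_2−k_d) = 0.207×17.5/(0.656−0.207) = 3.622/0.4490 = 8.068 mg/L.
e^(−k_d t) = e^(−0.207×0.9600) = 0.8198; e^(−k_2 t) = e^(−0.656×0.9600) = 0.5327.
D = 8.068 × (0.8198 − 0.5327) + 1.22 × 0.5327 = 2.316 + 0.6499 = 2.966 mg/L.
DO = C_s − D = 10.4 − 2.966 = 7.434 mg/L.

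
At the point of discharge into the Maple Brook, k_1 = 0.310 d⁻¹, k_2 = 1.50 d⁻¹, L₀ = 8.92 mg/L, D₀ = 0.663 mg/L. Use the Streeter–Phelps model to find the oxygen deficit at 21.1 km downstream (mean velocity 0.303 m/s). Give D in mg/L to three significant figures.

Travel time t = x/v = 21.1 km / (0.303 m/s) = 21100 m / 0.303 m/s = 69640 s = 0.8060 d.
k_1 L₀/(k_2−k_1) = 0.310×8.92/(1.50−0.310) = 2.765/1.190 = 2.324 mg/L.
e^(−k_1 t) = e^(−0.310×0.8060) = 0.7789; e^(−k_2 t) = e^(−1.50×0.8060) = 0.2985.
D = 2.324 × (0.7789 − 0.2985) + 0.663 × 0.2985 = 1.116 + 0.1979 = 1.314 mg/L.

D ≈ 1.31 mg/L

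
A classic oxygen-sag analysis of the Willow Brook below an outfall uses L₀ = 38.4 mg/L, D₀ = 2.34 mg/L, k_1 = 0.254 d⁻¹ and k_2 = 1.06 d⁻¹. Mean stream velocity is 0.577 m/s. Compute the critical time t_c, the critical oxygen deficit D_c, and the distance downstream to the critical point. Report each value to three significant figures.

t_c ≈ 1.51 d; D_c ≈ 6.28 mg/L; x_c ≈ 75.1 km

At the critical point dD/dt = 0, so k_1 L₀ e^(−k_1 t) = k_2 D. Substituting D(t) from the Streeter–Phelps equation and solving for t gives
t_c = ln[(k_2/k_1)(1 − D₀(k_2−k_1)/(k_1 L₀))] / (k_2−k_1).
Here k_2−k_1 = 0.8060 d⁻¹ and 1 − D₀(k_2−k_1)/(k_1 L₀) = 1 − 2.34×0.8060/(0.254×38.4) = 0.8066, so
t_c = ln(4.173 × 0.8066) / 0.8060 = 1.214 / 0.8060 = 1.506 d.
L(t_c) = L₀ e^(−k_1 t_c) = 38.4 × 0.6821 = 26.19 mg/L, and at the critical point k_2 D_c = k_1 L, so D_c = (0.254/1.06) × 26.19 = 6.277 mg/L.
x_c = v t_c = 0.577 m/s × 1.506 d × 86400 s/d = 75080 m ≈ 75.1 km.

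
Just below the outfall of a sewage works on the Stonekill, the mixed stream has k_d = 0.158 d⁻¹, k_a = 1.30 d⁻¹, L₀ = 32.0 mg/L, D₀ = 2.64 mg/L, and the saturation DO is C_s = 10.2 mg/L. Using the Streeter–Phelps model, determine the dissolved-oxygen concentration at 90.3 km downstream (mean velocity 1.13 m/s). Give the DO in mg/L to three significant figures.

DO ≈ 6.91 mg/L

Travel time t = x/v = 90.3 km / (1.13 m/s) = 90300 m / 1.13 m/s = 79910 s = 0.9249 d.
k_d L₀/(k_a−k_d) = 0.158×32.0/(1.30−0.158) = 5.056/1.142 = 4.427 mg/L.
e^(−k_d t) = e^(−0.158×0.9249) = 0.8640; e^(−k_a t) = e^(−1.30×0.9249) = 0.3005.
D = 4.427 × (0.8640 − 0.3005) + 2.64 × 0.3005 = 2.495 + 0.7933 = 3.288 mg/L.
DO = C_s − D = 10.2 − 3.288 = 6.912 mg/L.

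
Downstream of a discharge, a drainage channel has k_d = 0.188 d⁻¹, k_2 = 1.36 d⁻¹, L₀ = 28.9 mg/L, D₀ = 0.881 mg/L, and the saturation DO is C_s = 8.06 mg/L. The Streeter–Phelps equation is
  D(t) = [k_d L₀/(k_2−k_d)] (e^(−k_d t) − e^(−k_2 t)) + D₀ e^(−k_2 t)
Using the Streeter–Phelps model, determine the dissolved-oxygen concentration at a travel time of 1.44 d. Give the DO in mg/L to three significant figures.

DO ≈ 5.05 mg/L

k_d L₀/(k_2−k_d) = 0.188×28.9/(1.36−0.188) = 5.433/1.172 = 4.636 mg/L.
e^(−k_d t) = e^(−0.188×1.440) = 0.7628; e^(−k_2 t) = e^(−1.36×1.440) = 0.1411.
D = 4.636 × (0.7628 − 0.1411) + 0.881 × 0.1411 = 2.882 + 0.1243 = 3.007 mg/L.
DO = C_s − D = 8.06 − 3.007 = 5.053 mg/L.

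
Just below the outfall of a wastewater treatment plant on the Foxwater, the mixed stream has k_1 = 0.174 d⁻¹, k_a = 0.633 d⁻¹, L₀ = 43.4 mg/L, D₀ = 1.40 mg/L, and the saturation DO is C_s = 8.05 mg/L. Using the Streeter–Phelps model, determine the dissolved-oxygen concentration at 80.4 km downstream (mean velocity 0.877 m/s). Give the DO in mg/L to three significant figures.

Travel time t = x/v = 80.4 km / (0.877 m/s) = 80400 m / 0.877 m/s = 91680 s = 1.061 d.
k_1 L₀/(k_a−k_1) = 0.174×43.4/(0.633−0.174) = 7.552/0.4590 = 16.45 mg/L.
e^(−k_1 t) = e^(−0.174×1.061) = 0.8314; e^(−k_a t) = e^(−0.633×1.061) = 0.5109.
D = 16.45 × (0.8314 − 0.5109) + 1.40 × 0.5109 = 5.274 + 0.7152 = 5.989 mg/L.
DO = C_s − D = 8.05 − 5.989 = 2.061 mg/L.

DO ≈ 2.06 mg/L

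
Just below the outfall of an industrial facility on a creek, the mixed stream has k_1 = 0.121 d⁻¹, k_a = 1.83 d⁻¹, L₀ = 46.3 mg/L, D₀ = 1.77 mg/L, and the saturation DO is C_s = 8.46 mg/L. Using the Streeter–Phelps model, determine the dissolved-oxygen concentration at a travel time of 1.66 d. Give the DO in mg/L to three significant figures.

k_1 L₀/(k_a−k_1) = 0.121×46.3/(1.83−0.121) = 5.602/1.709 = 3.278 mg/L.
e^(−k_1 t) = e^(−0.121×1.660) = 0.8180; e^(−k_a t) = e^(−1.83×1.660) = 0.04794.
D = 3.278 × (0.8180 − 0.04794) + 1.77 × 0.04794 = 2.524 + 0.08485 = 2.609 mg/L.
DO = C_s − D = 8.46 − 2.609 = 5.851 mg/L.

DO ≈ 5.85 mg/L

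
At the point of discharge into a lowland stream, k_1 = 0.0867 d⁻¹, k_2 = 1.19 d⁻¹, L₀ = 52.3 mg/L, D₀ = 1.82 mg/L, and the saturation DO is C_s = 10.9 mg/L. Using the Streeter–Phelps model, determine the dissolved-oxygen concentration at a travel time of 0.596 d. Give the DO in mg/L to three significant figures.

DO ≈ 8.12 mg/L

k_1 L₀/(k_2−k_1) = 0.0867×52.3/(1.19−0.0867) = 4.534/1.103 = 4.110 mg/L.
e^(−k_1 t) = e^(−0.0867×0.5960) = 0.9496; e^(−k_2 t) = e^(−1.19×0.5960) = 0.4920.
D = 4.110 × (0.9496 − 0.4920) + 1.82 × 0.4920 = 1.881 + 0.8955 = 2.776 mg/L.
DO = C_s − D = 10.9 − 2.776 = 8.124 mg/L.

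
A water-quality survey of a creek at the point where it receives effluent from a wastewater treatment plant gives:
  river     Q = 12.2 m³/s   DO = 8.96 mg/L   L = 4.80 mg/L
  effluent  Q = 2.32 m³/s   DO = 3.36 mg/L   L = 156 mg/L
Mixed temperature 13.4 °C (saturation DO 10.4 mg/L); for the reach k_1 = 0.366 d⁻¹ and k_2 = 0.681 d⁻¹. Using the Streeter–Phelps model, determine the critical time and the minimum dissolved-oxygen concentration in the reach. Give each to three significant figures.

Mixed DO = (12.2×8.96 + 2.32×3.36)/(12.2+2.32) = 117.1/14.52 = 8.065 mg/L.
Mixed L₀ = (12.2×4.80 + 2.32×156)/(14.52) = 420.5/14.52 = 28.96 mg/L.
Initial deficit D₀ = C_s − DO₀ = 10.4 − 8.065 = 2.335 mg/L.
t_c = (1/0.3150) ln[(0.681/0.366)(1 − 2.335×0.3150/(0.366×28.96))] = 3.175 × ln(1.732) = 1.743 d.
D_c = (0.366/0.681) × 28.96 × e^(−0.366×1.743) = 0.5374 × 28.96 × 0.5284 = 8.224 mg/L.
Minimum DO = 10.4 − 8.224 = 2.176 mg/L.

t_c ≈ 1.74 d; minimum DO ≈ 2.18 mg/L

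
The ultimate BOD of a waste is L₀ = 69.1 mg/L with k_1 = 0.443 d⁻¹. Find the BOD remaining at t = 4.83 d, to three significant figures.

L ≈ 8.13 mg/L

L_t = L₀ e^(−k_1 t) = 69.1 × e^(−0.443×4.83) = 69.1 × 0.1177 = 8.132 mg/L.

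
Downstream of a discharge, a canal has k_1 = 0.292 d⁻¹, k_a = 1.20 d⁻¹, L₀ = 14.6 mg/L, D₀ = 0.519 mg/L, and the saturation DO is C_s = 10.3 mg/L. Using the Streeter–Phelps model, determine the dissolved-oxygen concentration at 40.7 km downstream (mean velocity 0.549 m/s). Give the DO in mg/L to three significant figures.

DO ≈ 8.14 mg/L

Travel time t = x/v = 40.7 km / (0.549 m/s) = 40700 m / 0.549 m/s = 74130 s = 0.8580 d.
k_1 L₀/(k_a−k_1) = 0.292×14.6/(1.20−0.292) = 4.263/0.9080 = 4.695 mg/L.
e^(−k_1 t) = e^(−0.292×0.8580) = 0.7784; e^(−k_a t) = e^(−1.20×0.8580) = 0.3571.
D = 4.695 × (0.7784 − 0.3571) + 0.519 × 0.3571 = 1.978 + 0.1854 = 2.163 mg/L.
DO = C_s − D = 10.3 − 2.163 = 8.137 mg/L.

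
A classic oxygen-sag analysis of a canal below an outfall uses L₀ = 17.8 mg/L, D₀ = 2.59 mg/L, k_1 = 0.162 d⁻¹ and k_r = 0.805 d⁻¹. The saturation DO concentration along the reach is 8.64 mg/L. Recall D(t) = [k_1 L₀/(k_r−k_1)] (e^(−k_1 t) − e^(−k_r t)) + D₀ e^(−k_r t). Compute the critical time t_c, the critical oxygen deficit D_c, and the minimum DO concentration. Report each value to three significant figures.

t_c = [1/(k_r−k_1)] ln[(k_r/k_1)(1 − D₀(k_r−k_1)/(k_1 L₀))]
= [1/(0.805−0.162)] ln[(0.805/0.162)(1 − 2.59×0.6430/(0.162×17.8))]
= (1/0.6430) ln[4.969 × 0.4225] = 1.555 × ln(2.099) = 1.555 × 0.7416 = 1.153 d.
D_c = (k_1/k_r) L₀ e^(−k_1 t_c) = (0.162/0.805) × 17.8 × e^(−0.162×1.153) = 0.2012 × 17.8 × 0.8296 = 2.972 mg/L.
Minimum DO = C_s − D_c = 8.64 − 2.972 = 5.668 mg/L.

t_c ≈ 1.15 d; D_c ≈ 2.97 mg/L; min DO ≈ 5.67 mg/L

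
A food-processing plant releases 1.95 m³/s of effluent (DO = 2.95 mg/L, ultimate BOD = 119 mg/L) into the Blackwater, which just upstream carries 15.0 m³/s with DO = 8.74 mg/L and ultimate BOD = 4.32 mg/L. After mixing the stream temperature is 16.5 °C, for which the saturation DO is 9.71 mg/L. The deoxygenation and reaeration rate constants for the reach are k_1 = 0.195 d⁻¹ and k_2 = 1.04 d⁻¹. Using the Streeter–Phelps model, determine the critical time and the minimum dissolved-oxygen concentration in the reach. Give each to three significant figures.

Mixed DO = (15.0×8.74 + 1.95×2.95)/(15.0+1.95) = 136.9/16.95 = 8.074 mg/L.
Mixed L₀ = (15.0×4.32 + 1.95×119)/(16.95) = 296.9/16.95 = 17.51 mg/L.
Initial deficit D₀ = C_s − DO₀ = 9.71 − 8.074 = 1.636 mg/L.
t_c = (1/0.8450) ln[(1.04/0.195)(1 − 1.636×0.8450/(0.195×17.51))] = 1.183 × ln(3.174) = 1.367 d.
D_c = (0.195/1.04) × 17.51 × e^(−0.195×1.367) = 0.1875 × 17.51 × 0.7660 = 2.515 mg/L.
Minimum DO = 9.71 − 2.515 = 7.195 mg/L.

t_c ≈ 1.37 d; minimum DO ≈ 7.19 mg/L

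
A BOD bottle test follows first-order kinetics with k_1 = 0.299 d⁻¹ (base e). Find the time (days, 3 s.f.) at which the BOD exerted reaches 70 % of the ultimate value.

y/L₀ = 1 − e^(−k_1 t) = 0.70 ⇒ e^(−k_1 t) = 0.300
t = −ln(0.300) / 0.299 = 1.204 / 0.299 = 4.027 d.

t ≈ 4.03 d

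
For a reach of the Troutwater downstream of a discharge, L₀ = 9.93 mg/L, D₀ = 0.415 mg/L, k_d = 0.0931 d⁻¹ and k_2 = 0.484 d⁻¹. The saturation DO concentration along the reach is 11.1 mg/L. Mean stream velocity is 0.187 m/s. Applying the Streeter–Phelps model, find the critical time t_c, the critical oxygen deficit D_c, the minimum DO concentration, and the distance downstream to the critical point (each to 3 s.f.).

t_c ≈ 3.72 d; D_c ≈ 1.35 mg/L; min DO ≈ 9.75 mg/L; x_c ≈ 60.2 km

At the critical point dD/dt = 0, so k_d L₀ e^(−k_d t) = k_2 D. Substituting D(t) from the Streeter–Phelps equation and solving for t gives
t_c = ln[(k_2/k_d)(1 − D₀(k_2−k_d)/(k_d L₀))] / (k_2−k_d).
Here k_2−k_d = 0.3909 d⁻¹ and 1 − D₀(k_2−k_d)/(k_d L₀) = 1 − 0.415×0.3909/(0.0931×9.93) = 0.8245, so
t_c = ln(5.199 × 0.8245) / 0.3909 = 1.455 / 0.3909 = 3.723 d.
D_c = (k_d/k_2) L₀ e^(−k_d t_c) = (0.0931/0.484) × 9.93 × e^(−0.0931×3.723) = 0.1924 × 9.93 × 0.7071 = 1.351 mg/L.
Minimum DO = C_s − D_c = 11.1 − 1.351 = 9.749 mg/L.
x_c = v t_c = 0.187 m/s × 3.723 d × 86400 s/d = 60160 m ≈ 60.2 km.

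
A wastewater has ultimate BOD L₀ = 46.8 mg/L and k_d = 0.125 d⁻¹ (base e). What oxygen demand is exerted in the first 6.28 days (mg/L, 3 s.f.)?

y ≈ 25.5 mg/L

y_t = L₀(1 − e^(−k_d t)) = 46.8 × (1 − e^(−0.125×6.28))
= 46.8 × (1 − 0.4561) = 46.8 × 0.5439 = 25.45 mg/L.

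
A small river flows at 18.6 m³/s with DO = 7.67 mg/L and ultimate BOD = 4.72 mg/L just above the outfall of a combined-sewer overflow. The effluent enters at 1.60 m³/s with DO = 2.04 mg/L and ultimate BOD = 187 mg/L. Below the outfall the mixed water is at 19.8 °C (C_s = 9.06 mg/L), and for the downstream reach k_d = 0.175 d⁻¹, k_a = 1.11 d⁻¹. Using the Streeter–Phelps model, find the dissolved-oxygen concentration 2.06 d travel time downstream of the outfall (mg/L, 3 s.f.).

DO ≈ 6.74 mg/L

Mixed DO = (18.6×7.67 + 1.60×2.04)/(18.6+1.60) = 145.9/20.20 = 7.224 mg/L.
Mixed L₀ = (18.6×4.72 + 1.60×187)/(20.20) = 387.0/20.20 = 19.16 mg/L.
Initial deficit D₀ = C_s − DO₀ = 9.06 − 7.224 = 1.836 mg/L.
D(2.06) = [0.175×19.16/(1.11−0.175)](e^(−0.175×2.06) − e^(−1.11×2.06)) + 1.836 e^(−1.11×2.06)
= 3.586 × (0.6973 − 0.1016) + 1.836 × 0.1016 = 2.323 mg/L.
DO = 9.06 − 2.323 = 6.737 mg/L.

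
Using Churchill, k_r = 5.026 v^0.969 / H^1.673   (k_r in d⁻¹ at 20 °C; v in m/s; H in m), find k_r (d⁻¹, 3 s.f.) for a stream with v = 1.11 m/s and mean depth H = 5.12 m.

k_r ≈ 0.362 d⁻¹

k_r = 5.026 × 1.11^0.969 / 5.12^1.673 = 5.026 × 1.106 / 15.37 = 0.3619 d⁻¹.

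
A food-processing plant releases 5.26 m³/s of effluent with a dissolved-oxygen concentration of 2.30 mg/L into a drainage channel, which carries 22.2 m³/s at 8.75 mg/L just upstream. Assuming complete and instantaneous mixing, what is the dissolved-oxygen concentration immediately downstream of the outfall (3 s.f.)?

7.51 mg/L

Flow-weighted mixing: C = (Q_r C_r + Q_w C_w)/(Q_r + Q_w)
= (22.2×8.75 + 5.26×2.30)/(22.2 + 5.26) = 206.3/27.46 = 7.514 mg/L.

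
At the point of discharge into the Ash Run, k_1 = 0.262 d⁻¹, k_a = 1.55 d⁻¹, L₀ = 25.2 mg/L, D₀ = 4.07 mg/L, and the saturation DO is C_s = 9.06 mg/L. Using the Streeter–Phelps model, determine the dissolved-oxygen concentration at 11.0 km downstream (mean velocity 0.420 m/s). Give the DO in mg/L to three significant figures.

Travel time t = x/v = 11.0 km / (0.420 m/s) = 11000 m / 0.420 m/s = 26190 s = 0.3031 d.
k_1 L₀/(k_a−k_1) = 0.262×25.2/(1.55−0.262) = 6.602/1.288 = 5.126 mg/L.
e^(−k_1 t) = e^(−0.262×0.3031) = 0.9237; e^(−k_a t) = e^(−1.55×0.3031) = 0.6251.
D = 5.126 × (0.9237 − 0.6251) + 4.07 × 0.6251 = 1.530 + 2.544 = 4.075 mg/L.
DO = C_s − D = 9.06 − 4.075 = 4.985 mg/L.

DO ≈ 4.99 mg/L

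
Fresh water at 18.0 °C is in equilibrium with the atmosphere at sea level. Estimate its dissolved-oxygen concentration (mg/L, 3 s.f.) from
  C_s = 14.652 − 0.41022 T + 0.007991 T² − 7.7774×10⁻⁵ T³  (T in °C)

C_s = 14.652 − 0.41022×18.0 + 0.007991×18.0² − 7.7774×10⁻⁵×18.0³ = 9.404 mg/L.

C_s ≈ 9.40 mg/L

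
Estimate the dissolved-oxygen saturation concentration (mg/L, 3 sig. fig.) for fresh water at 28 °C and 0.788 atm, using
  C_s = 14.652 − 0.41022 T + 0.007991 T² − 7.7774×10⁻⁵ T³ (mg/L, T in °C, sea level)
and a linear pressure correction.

C_s ≈ 6.09 mg/L

At sea level: C_s = 14.652 − 0.41022×28 + 0.007991×28² − 7.7774×10⁻⁵×28³ = 7.723 mg/L.
Pressure correction: C_s' = 7.723 × 0.788 = 6.086 mg/L.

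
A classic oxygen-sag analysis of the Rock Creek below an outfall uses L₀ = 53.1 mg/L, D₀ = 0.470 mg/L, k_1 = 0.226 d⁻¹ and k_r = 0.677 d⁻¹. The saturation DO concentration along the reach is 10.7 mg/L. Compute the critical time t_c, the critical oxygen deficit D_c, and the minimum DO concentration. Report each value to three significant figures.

t_c ≈ 2.39 d; D_c ≈ 10.3 mg/L; min DO ≈ 0.379 mg/L

With k_r/k_1 = 2.996 and 1 − D₀(k_r−k_1)/(k_1 L₀) = 0.9823,
t_c = ln(2.996 × 0.9823) / (0.677 − 0.226) = ln(2.943) / 0.4510 = 1.079/0.4510 = 2.393 d.
L(t_c) = L₀ e^(−k_1 t_c) = 53.1 × 0.5823 = 30.92 mg/L, and at the critical point k_r D_c = k_1 L, so D_c = (0.226/0.677) × 30.92 = 10.32 mg/L.
Minimum DO = C_s − D_c = 10.7 − 10.32 = 0.3789 mg/L.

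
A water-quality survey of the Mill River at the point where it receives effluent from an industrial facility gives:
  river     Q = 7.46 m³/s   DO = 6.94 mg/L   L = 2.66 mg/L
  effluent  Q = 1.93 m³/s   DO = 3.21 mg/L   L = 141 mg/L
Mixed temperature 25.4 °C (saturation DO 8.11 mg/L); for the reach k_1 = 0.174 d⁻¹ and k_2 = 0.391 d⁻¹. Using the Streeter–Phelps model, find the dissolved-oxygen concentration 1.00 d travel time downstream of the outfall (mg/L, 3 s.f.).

DO ≈ 2.71 mg/L

Mixed DO = (7.46×6.94 + 1.93×3.21)/(7.46+1.93) = 57.97/9.390 = 6.173 mg/L.
Mixed L₀ = (7.46×2.66 + 1.93×141)/(9.390) = 292.0/9.390 = 31.09 mg/L.
Initial deficit D₀ = C_s − DO₀ = 8.11 − 6.173 = 1.937 mg/L.
D(1.00) = [0.174×31.09/(0.391−0.174)](e^(−0.174×1.00) − e^(−0.391×1.00)) + 1.937 e^(−0.391×1.00)
= 24.93 × (0.8403 − 0.6764) + 1.937 × 0.6764 = 5.397 mg/L.
DO = 8.11 − 5.397 = 2.713 mg/L.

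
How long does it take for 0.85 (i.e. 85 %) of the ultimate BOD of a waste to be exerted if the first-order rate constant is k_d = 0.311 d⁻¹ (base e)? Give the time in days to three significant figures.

y/L₀ = 1 − e^(−k_d t) = 0.85 ⇒ e^(−k_d t) = 0.150
t = −ln(0.150) / 0.311 = 1.897 / 0.311 = 6.100 d.

t ≈ 6.10 d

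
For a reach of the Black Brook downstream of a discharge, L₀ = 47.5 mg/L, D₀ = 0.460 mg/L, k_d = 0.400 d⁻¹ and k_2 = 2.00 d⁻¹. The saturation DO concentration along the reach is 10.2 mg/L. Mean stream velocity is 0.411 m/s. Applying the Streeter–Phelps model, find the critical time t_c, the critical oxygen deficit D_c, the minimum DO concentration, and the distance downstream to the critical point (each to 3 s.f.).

At the critical point dD/dt = 0, so k_d L₀ e^(−k_d t) = k_2 D. Substituting D(t) from the Streeter–Phelps equation and solving for t gives
t_c = ln[(k_2/k_d)(1 − D₀(k_2−k_d)/(k_d L₀))] / (k_2−k_d).
Here k_2−k_d = 1.600 d⁻¹ and 1 − D₀(k_2−k_d)/(k_d L₀) = 1 − 0.460×1.600/(0.400×47.5) = 0.9613, so
t_c = ln(5.000 × 0.9613) / 1.600 = 1.570 / 1.600 = 0.9812 d.
L(t_c) = L₀ e^(−k_d t_c) = 47.5 × 0.6754 = 32.08 mg/L, and at the critical point k_2 D_c = k_d L, so D_c = (0.400/2.00) × 32.08 = 6.416 mg/L.
Minimum DO = C_s − D_c = 10.2 − 6.416 = 3.784 mg/L.
x_c = v t_c = 0.411 m/s × 0.9812 d × 86400 s/d = 34840 m ≈ 34.8 km.

t_c ≈ 0.981 d; D_c ≈ 6.42 mg/L; min DO ≈ 3.78 mg/L; x_c ≈ 34.8 km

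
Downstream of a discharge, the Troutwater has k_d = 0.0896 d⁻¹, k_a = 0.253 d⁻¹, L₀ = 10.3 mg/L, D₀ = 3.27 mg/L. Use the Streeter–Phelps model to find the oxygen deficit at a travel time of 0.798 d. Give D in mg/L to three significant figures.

D ≈ 3.32 mg/L

k_d L₀/(k_a−k_d) = 0.0896×10.3/(0.253−0.0896) = 0.9229/0.1634 = 5.648 mg/L.
e^(−k_d t) = e^(−0.0896×0.7980) = 0.9310; e^(−k_a t) = e^(−0.253×0.7980) = 0.8172.
D = 5.648 × (0.9310 − 0.8172) + 3.27 × 0.8172 = 0.6428 + 2.672 = 3.315 mg/L.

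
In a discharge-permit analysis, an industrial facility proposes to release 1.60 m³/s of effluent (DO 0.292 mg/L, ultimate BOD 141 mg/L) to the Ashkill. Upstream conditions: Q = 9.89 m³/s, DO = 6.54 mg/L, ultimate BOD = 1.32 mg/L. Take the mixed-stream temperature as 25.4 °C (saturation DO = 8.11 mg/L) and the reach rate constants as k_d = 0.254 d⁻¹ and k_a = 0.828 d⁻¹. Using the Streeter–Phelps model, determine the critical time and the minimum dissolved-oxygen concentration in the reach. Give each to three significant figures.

Mixed DO = (9.89×6.54 + 1.60×0.292)/(9.89+1.60) = 65.15/11.49 = 5.670 mg/L.
Mixed L₀ = (9.89×1.32 + 1.60×141)/(11.49) = 238.7/11.49 = 20.77 mg/L.
Initial deficit D₀ = C_s − DO₀ = 8.11 − 5.670 = 2.440 mg/L.
t_c = (1/0.5740) ln[(0.828/0.254)(1 − 2.440×0.5740/(0.254×20.77))] = 1.742 × ln(2.394) = 1.521 d.
D_c = (0.254/0.828) × 20.77 × e^(−0.254×1.521) = 0.3068 × 20.77 × 0.6795 = 4.330 mg/L.
Minimum DO = 8.11 − 4.330 = 3.780 mg/L.

t_c ≈ 1.52 d; minimum DO ≈ 3.78 mg/L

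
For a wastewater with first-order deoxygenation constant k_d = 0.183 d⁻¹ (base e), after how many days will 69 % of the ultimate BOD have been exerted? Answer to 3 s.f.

y/L₀ = 1 − e^(−k_d t) = 0.69 ⇒ e^(−k_d t) = 0.310
t = −ln(0.310) / 0.183 = 1.171 / 0.183 = 6.400 d.

t ≈ 6.40 d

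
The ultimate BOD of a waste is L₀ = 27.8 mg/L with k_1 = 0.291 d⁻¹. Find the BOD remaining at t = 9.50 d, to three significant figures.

L ≈ 1.75 mg/L

L_t = L₀ e^(−k_1 t) = 27.8 × e^(−0.291×9.50) = 27.8 × 0.06301 = 1.752 mg/L.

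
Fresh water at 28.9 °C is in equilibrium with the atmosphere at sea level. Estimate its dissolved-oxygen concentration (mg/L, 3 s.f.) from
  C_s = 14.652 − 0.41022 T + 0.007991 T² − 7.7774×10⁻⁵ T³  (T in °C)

C_s ≈ 7.59 mg/L

C_s = 14.652 − 0.41022×28.9 + 0.007991×28.9² − 7.7774×10⁻⁵×28.9³ = 7.594 mg/L.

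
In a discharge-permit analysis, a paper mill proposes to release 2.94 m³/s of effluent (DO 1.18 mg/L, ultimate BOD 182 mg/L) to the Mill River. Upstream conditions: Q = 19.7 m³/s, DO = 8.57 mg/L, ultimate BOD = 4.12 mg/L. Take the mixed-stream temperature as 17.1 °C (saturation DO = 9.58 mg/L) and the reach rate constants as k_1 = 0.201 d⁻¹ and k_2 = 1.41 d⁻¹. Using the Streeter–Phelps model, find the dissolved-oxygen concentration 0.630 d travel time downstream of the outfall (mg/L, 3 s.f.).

DO ≈ 6.64 mg/L

Mixed DO = (19.7×8.57 + 2.94×1.18)/(19.7+2.94) = 172.3/22.64 = 7.610 mg/L.
Mixed L₀ = (19.7×4.12 + 2.94×182)/(22.64) = 616.2/22.64 = 27.22 mg/L.
Initial deficit D₀ = C_s − DO₀ = 9.58 − 7.610 = 1.970 mg/L.
D(0.630) = [0.201×27.22/(1.41−0.201)](e^(−0.201×0.630) − e^(−1.41×0.630)) + 1.970 e^(−1.41×0.630)
= 4.525 × (0.8811 − 0.4114) + 1.970 × 0.4114 = 2.936 mg/L.
DO = 9.58 − 2.936 = 6.644 mg/L.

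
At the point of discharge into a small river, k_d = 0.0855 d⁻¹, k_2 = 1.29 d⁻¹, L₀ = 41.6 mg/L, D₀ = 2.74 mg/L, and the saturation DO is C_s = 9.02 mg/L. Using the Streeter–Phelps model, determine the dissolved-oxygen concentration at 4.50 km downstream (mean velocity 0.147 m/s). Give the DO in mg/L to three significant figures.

Travel time t = x/v = 4.50 km / (0.147 m/s) = 4500 m / 0.147 m/s = 30610 s = 0.3543 d.
k_d L₀/(k_2−k_d) = 0.0855×41.6/(1.29−0.0855) = 3.557/1.205 = 2.953 mg/L.
e^(−k_d t) = e^(−0.0855×0.3543) = 0.9702; e^(−k_2 t) = e^(−1.29×0.3543) = 0.6331.
D = 2.953 × (0.9702 − 0.6331) + 2.74 × 0.6331 = 0.9952 + 1.735 = 2.730 mg/L.
DO = C_s − D = 9.02 − 2.730 = 6.290 mg/L.

DO ≈ 6.29 mg/L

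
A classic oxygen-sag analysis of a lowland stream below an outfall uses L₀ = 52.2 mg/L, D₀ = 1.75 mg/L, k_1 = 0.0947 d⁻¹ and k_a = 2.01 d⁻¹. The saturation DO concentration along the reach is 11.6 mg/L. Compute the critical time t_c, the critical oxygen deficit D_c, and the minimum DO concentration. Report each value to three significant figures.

With k_a/k_1 = 21.22 and 1 − D₀(k_a−k_1)/(k_1 L₀) = 0.3220,
t_c = ln(21.22 × 0.3220) / (2.01 − 0.0947) = ln(6.834) / 1.915 = 1.922/1.915 = 1.003 d.
D_c = (k_1/k_a) L₀ e^(−k_1 t_c) = (0.0947/2.01) × 52.2 × e^(−0.0947×1.003) = 0.04711 × 52.2 × 0.9094 = 2.236 mg/L.
Minimum DO = C_s − D_c = 11.6 − 2.236 = 9.364 mg/L.

t_c ≈ 1.00 d; D_c ≈ 2.24 mg/L; min DO ≈ 9.36 mg/L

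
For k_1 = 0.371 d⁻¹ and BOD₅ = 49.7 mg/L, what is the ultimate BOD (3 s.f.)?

L₀ ≈ 58.9 mg/L

BOD₅ = L₀(1 − e^(−5k_1)) ⇒ L₀ = BOD₅ / (1 − e^(−5×0.371))
= 49.7 / (1 − 0.1565) = 49.7 / 0.8435 = 58.92 mg/L.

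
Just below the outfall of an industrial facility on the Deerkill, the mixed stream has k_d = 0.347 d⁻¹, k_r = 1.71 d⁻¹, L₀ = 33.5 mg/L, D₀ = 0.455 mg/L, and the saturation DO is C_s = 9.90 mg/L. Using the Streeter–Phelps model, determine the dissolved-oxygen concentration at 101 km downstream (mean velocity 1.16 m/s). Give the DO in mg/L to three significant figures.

DO ≈ 5.33 mg/L

Travel time t = x/v = 101 km / (1.16 m/s) = 101000 m / 1.16 m/s = 87070 s = 1.008 d.
k_d L₀/(k_r−k_d) = 0.347×33.5/(1.71−0.347) = 11.62/1.363 = 8.529 mg/L.
e^(−k_d t) = e^(−0.347×1.008) = 0.7049; e^(−k_r t) = e^(−1.71×1.008) = 0.1785.
D = 8.529 × (0.7049 − 0.1785) + 0.455 × 0.1785 = 4.490 + 0.08121 = 4.571 mg/L.
DO = C_s − D = 9.90 − 4.571 = 5.329 mg/L.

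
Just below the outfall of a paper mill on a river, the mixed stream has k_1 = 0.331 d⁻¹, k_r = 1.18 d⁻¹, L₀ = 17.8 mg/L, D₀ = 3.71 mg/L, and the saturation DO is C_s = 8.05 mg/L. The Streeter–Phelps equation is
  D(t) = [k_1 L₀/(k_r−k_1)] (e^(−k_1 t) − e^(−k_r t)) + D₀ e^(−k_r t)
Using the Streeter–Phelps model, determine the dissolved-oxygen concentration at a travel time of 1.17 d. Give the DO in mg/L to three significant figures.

DO ≈ 4.15 mg/L

k_1 L₀/(k_r−k_1) = 0.331×17.8/(1.18−0.331) = 5.892/0.8490 = 6.940 mg/L.
e^(−k_1 t) = e^(−0.331×1.170) = 0.6789; e^(−k_r t) = e^(−1.18×1.170) = 0.2514.
D = 6.940 × (0.6789 − 0.2514) + 3.71 × 0.2514 = 2.967 + 0.9328 = 3.899 mg/L.
DO = C_s − D = 8.05 − 3.899 = 4.151 mg/L.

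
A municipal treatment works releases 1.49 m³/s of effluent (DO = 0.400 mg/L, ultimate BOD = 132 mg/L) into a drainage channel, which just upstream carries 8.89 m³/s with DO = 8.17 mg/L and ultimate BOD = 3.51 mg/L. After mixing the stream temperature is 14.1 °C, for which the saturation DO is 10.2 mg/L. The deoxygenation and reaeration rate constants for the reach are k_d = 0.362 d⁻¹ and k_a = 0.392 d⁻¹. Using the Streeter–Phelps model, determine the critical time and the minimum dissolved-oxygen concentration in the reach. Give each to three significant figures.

Mixed DO = (8.89×8.17 + 1.49×0.400)/(8.89+1.49) = 73.23/10.38 = 7.055 mg/L.
Mixed L₀ = (8.89×3.51 + 1.49×132)/(10.38) = 227.9/10.38 = 21.95 mg/L.
Initial deficit D₀ = C_s − DO₀ = 10.2 − 7.055 = 3.145 mg/L.
t_c = (1/0.03000) ln[(0.392/0.362)(1 − 3.145×0.03000/(0.362×21.95))] = 33.33 × ln(1.070) = 2.256 d.
D_c = (0.362/0.392) × 21.95 × e^(−0.362×2.256) = 0.9235 × 21.95 × 0.4419 = 8.960 mg/L.
Minimum DO = 10.2 − 8.960 = 1.240 mg/L.

t_c ≈ 2.26 d; minimum DO ≈ 1.24 mg/L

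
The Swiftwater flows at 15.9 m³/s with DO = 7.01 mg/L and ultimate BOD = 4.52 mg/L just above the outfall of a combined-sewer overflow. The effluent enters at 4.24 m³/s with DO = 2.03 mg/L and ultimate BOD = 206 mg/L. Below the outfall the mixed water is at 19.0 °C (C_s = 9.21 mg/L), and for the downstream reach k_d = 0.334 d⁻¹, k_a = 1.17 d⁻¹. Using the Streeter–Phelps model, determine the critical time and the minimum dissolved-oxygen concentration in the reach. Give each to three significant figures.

t_c ≈ 1.27 d; minimum DO ≈ 0.449 mg/L

Mixed DO = (15.9×7.01 + 4.24×2.03)/(15.9+4.24) = 120.1/20.14 = 5.962 mg/L.
Mixed L₀ = (15.9×4.52 + 4.24×206)/(20.14) = 945.3/20.14 = 46.94 mg/L.
Initial deficit D₀ = C_s − DO₀ = 9.21 − 5.962 = 3.248 mg/L.
t_c = (1/0.8360) ln[(1.17/0.334)(1 − 3.248×0.8360/(0.334×46.94))] = 1.196 × ln(2.896) = 1.272 d.
D_c = (0.334/1.17) × 46.94 × e^(−0.334×1.272) = 0.2855 × 46.94 × 0.6539 = 8.761 mg/L.
Minimum DO = 9.21 − 8.761 = 0.4488 mg/L.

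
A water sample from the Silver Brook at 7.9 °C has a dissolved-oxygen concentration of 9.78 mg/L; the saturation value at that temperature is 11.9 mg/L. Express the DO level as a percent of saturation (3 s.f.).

82.2 % saturation

% saturation = C/C_s × 100 = 9.78/11.9 × 100 = 82.2 %.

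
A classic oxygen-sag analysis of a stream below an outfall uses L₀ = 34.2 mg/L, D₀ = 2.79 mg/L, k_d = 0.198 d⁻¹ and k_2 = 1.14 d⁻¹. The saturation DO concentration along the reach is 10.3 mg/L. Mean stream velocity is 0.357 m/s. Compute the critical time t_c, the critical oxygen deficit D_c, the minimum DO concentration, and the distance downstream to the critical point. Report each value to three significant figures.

t_c ≈ 1.34 d; D_c ≈ 4.56 mg/L; min DO ≈ 5.74 mg/L; x_c ≈ 41.2 km

With k_2/k_d = 5.758 and 1 − D₀(k_2−k_d)/(k_d L₀) = 0.6119,
t_c = ln(5.758 × 0.6119) / (1.14 − 0.198) = ln(3.523) / 0.9420 = 1.259/0.9420 = 1.337 d.
D_c = (k_d/k_2) L₀ e^(−k_d t_c) = (0.198/1.14) × 34.2 × e^(−0.198×1.337) = 0.1737 × 34.2 × 0.7674 = 4.559 mg/L.
Minimum DO = C_s − D_c = 10.3 − 4.559 = 5.741 mg/L.
x_c = v t_c = 0.357 m/s × 1.337 d × 86400 s/d = 41230 m ≈ 41.2 km.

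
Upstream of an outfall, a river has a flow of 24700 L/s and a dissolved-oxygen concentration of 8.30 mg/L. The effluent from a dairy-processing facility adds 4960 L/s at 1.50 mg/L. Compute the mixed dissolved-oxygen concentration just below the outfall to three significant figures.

Flow-weighted mixing: C = (Q_r C_r + Q_w C_w)/(Q_r + Q_w)
= (24700×8.30 + 4960×1.50)/(24700 + 4960) = 212500/29660 = 7.163 mg/L.

7.16 mg/L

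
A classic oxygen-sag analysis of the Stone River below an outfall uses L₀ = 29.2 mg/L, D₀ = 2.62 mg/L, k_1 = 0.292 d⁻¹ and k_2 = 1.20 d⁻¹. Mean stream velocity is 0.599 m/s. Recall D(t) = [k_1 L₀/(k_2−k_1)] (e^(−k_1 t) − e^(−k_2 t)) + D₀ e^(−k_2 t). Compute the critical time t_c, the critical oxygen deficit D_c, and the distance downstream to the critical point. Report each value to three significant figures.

t_c = [1/(k_2−k_1)] ln[(k_2/k_1)(1 − D₀(k_2−k_1)/(k_1 L₀))]
= [1/(1.20−0.292)] ln[(1.20/0.292)(1 − 2.62×0.9080/(0.292×29.2))]
= (1/0.9080) ln[4.110 × 0.7210] = 1.101 × ln(2.963) = 1.101 × 1.086 = 1.196 d.
L(t_c) = L₀ e^(−k_1 t_c) = 29.2 × 0.7052 = 20.59 mg/L, and at the critical point k_2 D_c = k_1 L, so D_c = (0.292/1.20) × 20.59 = 5.011 mg/L.
x_c = v t_c = 0.599 m/s × 1.196 d × 86400 s/d = 61910 m ≈ 61.9 km.

t_c ≈ 1.20 d; D_c ≈ 5.01 mg/L; x_c ≈ 61.9 km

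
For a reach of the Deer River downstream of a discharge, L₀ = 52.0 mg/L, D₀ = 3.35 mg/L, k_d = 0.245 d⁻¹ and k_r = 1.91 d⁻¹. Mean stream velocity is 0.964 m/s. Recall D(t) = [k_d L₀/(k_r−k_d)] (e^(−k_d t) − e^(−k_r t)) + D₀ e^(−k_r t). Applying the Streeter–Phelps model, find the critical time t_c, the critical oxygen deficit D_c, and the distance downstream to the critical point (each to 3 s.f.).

t_c = [1/(k_r−k_d)] ln[(k_r/k_d)(1 − D₀(k_r−k_d)/(k_d L₀))]
= [1/(1.91−0.245)] ln[(1.91/0.245)(1 − 3.35×1.665/(0.245×52.0))]
= (1/1.665) ln[7.796 × 0.5622] = 0.6006 × ln(4.383) = 0.6006 × 1.478 = 0.8875 d.
D_c = (k_d/k_r) L₀ e^(−k_d t_c) = (0.245/1.91) × 52.0 × e^(−0.245×0.8875) = 0.1283 × 52.0 × 0.8046 = 5.367 mg/L.
x_c = v t_c = 0.964 m/s × 0.8875 d × 86400 s/d = 73920 m ≈ 73.9 km.

t_c ≈ 0.887 d; D_c ≈ 5.37 mg/L; x_c ≈ 73.9 km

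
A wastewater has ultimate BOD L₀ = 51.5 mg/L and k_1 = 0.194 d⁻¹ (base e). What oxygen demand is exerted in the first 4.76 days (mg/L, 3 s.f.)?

y_t = L₀(1 − e^(−k_1 t)) = 51.5 × (1 − e^(−0.194×4.76))
= 51.5 × (1 − 0.3972) = 51.5 × 0.6028 = 31.05 mg/L.

y ≈ 31.0 mg/L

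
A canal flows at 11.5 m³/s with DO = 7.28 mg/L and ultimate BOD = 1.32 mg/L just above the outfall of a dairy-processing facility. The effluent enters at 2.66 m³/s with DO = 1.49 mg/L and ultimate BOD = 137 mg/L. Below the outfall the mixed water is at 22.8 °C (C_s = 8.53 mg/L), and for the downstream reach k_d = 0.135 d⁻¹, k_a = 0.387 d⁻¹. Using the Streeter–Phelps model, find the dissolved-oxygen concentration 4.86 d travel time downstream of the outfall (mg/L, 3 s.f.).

Mixed DO = (11.5×7.28 + 2.66×1.49)/(11.5+2.66) = 87.68/14.16 = 6.192 mg/L.
Mixed L₀ = (11.5×1.32 + 2.66×137)/(14.16) = 379.6/14.16 = 26.81 mg/L.
Initial deficit D₀ = C_s − DO₀ = 8.53 − 6.192 = 2.338 mg/L.
D(4.86) = [0.135×26.81/(0.387−0.135)](e^(−0.135×4.86) − e^(−0.387×4.86)) + 2.338 e^(−0.387×4.86)
= 14.36 × (0.5189 − 0.1525) + 2.338 × 0.1525 = 5.619 mg/L.
DO = 8.53 − 5.619 = 2.911 mg/L.

DO ≈ 2.91 mg/L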